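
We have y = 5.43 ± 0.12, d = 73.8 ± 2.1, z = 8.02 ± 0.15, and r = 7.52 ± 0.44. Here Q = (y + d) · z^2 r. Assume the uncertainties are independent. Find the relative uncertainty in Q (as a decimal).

0.0743

Let u = y + d = 79.2. δu = √(δy² + δd²) = √(0.0144 + 4.41) = 2.10, so δu/u = 0.0265.
Q is then a monomial in u, z, r:
δQ/Q = √((δu/u)² + (2·δz/z)² + (1·δr/r)²) = √(0.000705 + 0.00140 + 0.00342) = 0.0743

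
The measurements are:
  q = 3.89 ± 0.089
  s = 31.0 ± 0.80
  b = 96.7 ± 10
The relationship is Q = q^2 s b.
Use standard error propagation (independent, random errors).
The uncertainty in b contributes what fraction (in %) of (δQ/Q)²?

79.5%

(δQ/Q)² = (2·δq/q)² + (1·δs/s)² + (1·δb/b)²
  q term: (2×0.0229)² = 0.00209
  s term: (1×0.0258)² = 0.000666
  b term: (1×0.103)² = 0.0107
Total = 0.0135. Share from b = 0.0107/0.0135 = 0.795.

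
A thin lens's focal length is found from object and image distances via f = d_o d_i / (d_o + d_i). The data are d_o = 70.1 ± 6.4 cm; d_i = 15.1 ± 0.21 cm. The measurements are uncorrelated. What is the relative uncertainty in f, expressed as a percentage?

1.98%

∂f/∂d_o = (d_i/(d_o+d_i))² = 0.0314;  ∂f/∂d_i = (d_o/(d_o+d_i))² = 0.677
δf = √((∂f/∂d_o · δd_o)² + (∂f/∂d_i · δd_i)²) = √(0.0404 + 0.0202) = 0.246 cm
f = 12.4 cm, so δf/f = 0.246/12.4 = 0.0198.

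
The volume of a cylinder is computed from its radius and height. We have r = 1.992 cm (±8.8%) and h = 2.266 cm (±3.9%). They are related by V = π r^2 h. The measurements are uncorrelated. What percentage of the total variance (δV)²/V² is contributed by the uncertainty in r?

95.3%

(δV/V)² = (2·δr/r)² + (1·δh/h)²
  r term: (2×0.0880)² = 0.0310
  h term: (1×0.0390)² = 0.00152
Total = 0.0325. Share from r = 0.0310/0.0325 = 0.953.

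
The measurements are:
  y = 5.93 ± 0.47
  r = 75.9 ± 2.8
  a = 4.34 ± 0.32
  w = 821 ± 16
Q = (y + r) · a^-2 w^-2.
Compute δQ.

Let u = y + r = 81.8. δu = √(δy² + δr²) = √(0.221 + 7.84) = 2.84, so δu/u = 0.0347.
Q is then a monomial in u, a, w:
δQ/Q = √((δu/u)² + (-2·δa/a)² + (-2·δw/w)²) = √(0.00120 + 0.0217 + 0.00152) = 0.156
Q = 6.45e-06, so δQ = 0.156 × 6.45e-06 = 1.01e-06.

1.01e-06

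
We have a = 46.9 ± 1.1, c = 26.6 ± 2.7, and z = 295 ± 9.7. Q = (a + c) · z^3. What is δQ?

Let u = a + c = 73.5. δu = √(δa² + δc²) = √(1.21 + 7.29) = 2.92, so δu/u = 0.0397.
Q is then a monomial in u, z:
δQ/Q = √((δu/u)² + (3·δz/z)²) = √(0.00157 + 0.00973) = 0.106
Q = 1.89e+09, so δQ = 0.106 × 1.89e+09 = 2.01e+08.

2.01e+08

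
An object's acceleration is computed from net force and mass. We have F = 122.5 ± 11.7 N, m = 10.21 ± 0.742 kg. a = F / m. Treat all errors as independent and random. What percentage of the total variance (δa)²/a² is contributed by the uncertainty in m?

(δa/a)² = (1·δF/F)² + (-1·δm/m)²
  F term: (1×0.0955)² = 0.00912
  m term: (-1×0.0727)² = 0.00528
Total = 0.0144. Share from m = 0.00528/0.0144 = 0.367.

36.7%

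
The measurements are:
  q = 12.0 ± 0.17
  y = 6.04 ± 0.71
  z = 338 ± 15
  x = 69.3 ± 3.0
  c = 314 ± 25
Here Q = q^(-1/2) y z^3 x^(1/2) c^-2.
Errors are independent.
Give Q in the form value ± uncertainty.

For a monomial Q ∝ q^(-1/2), y, z^3, x^(1/2), c^-2, fractional errors add in quadrature:
  (−½·δq/q)² = (-0.5×0.0142)² = 5.02e-05;  (1·δy/y)² = (1×0.118)² = 0.0138;  (3·δz/z)² = (3×0.0444)² = 0.0177;  (½·δx/x)² = (0.5×0.0433)² = 0.000469;  (-2·δc/c)² = (-2×0.0796)² = 0.0254
δQ/Q = √(0.0574) = 0.240
Q = 5680, so δQ = 0.240 × 5680 = 1360.

5680 ± 1360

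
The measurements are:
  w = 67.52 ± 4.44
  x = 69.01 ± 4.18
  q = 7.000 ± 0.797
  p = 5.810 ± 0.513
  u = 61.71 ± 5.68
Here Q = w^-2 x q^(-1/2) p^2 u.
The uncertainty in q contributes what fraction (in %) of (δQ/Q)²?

5.07%

(δQ/Q)² = (-2·δw/w)² + (1·δx/x)² + (−½·δq/q)² + (2·δp/p)² + (1·δu/u)²
  w term: (-2×0.0658)² = 0.0173
  x term: (1×0.0606)² = 0.00367
  q term: (-0.5×0.114)² = 0.00324
  p term: (2×0.0883)² = 0.0312
  u term: (1×0.0920)² = 0.00847
Total = 0.0639. Share from q = 0.00324/0.0639 = 0.0507.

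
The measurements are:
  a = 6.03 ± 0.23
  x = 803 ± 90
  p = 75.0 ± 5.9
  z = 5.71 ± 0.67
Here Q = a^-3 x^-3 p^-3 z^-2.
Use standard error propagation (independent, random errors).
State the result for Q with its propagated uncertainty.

Each factor contributes (exponent × relative error)² to (δQ/Q)²:
  (-3·δa/a)² = (-3×0.0381)² = 0.0131;  (-3·δx/x)² = (-3×0.112)² = 0.113;  (-3·δp/p)² = (-3×0.0787)² = 0.0557;  (-2·δz/z)² = (-2×0.117)² = 0.0551
δQ/Q = √(0.237) = 0.487
Q = 6.4e-19, so δQ = 0.487 × 6.4e-19 = 3.12e-19.

(6.40 ± 3.12) × 10^-19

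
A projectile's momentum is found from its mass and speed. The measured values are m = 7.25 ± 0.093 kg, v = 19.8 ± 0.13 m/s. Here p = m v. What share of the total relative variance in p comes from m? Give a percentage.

79.2%

(δp/p)² = (1·δm/m)² + (1·δv/v)²
  m term: (1×0.0128)² = 0.000165
  v term: (1×0.00657)² = 4.31e-05
Total = 0.000208. Share from m = 0.000165/0.000208 = 0.792.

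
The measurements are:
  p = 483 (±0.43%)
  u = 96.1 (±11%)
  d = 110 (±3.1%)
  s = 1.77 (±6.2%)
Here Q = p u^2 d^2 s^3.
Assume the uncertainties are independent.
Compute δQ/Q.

Products/powers → add relative errors in quadrature, weighted by exponent:
  (1·δp/p)² = (1×0.00430)² = 1.85e-05;  (2·δu/u)² = (2×0.110)² = 0.0484;  (2·δd/d)² = (2×0.0310)² = 0.00384;  (3·δs/s)² = (3×0.0620)² = 0.0346
δQ/Q = √(0.0869) = 0.295

0.295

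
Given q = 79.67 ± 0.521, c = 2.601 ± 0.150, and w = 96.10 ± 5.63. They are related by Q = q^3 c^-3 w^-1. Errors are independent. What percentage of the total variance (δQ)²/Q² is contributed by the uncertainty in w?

10.2%

(δQ/Q)² = (3·δq/q)² + (-3·δc/c)² + (-1·δw/w)²
  q term: (3×0.00654)² = 0.000385
  c term: (-3×0.0577)² = 0.0299
  w term: (-1×0.0586)² = 0.00343
Total = 0.0337. Share from w = 0.00343/0.0337 = 0.102.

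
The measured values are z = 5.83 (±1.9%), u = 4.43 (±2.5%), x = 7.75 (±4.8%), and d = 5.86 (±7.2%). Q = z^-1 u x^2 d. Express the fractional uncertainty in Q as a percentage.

Relative error in a monomial: (δQ/Q)² = Σ (nᵢ · δxᵢ/xᵢ)².
  (-1·δz/z)² = (-1×0.0190)² = 0.000361;  (1·δu/u)² = (1×0.0250)² = 0.000625;  (2·δx/x)² = (2×0.0480)² = 0.00922;  (1·δd/d)² = (1×0.0720)² = 0.00518
δQ/Q = √(0.0154) = 0.124

12.4%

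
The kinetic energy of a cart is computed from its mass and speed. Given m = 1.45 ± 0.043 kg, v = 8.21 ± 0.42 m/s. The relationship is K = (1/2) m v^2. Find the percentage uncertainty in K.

For a monomial K ∝ m, v^2, fractional errors add in quadrature:
  (1·δm/m)² = (1×0.0297)² = 0.000879;  (2·δv/v)² = (2×0.0512)² = 0.0105
δK/K = √(0.0113) = 0.107

10.7%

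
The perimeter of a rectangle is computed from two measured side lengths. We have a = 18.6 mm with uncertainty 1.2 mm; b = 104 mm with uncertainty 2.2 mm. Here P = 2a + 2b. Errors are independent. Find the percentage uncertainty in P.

2.04%

For a sum/difference, combine absolute errors in quadrature:
  (2·δa)² = 5.76;  (2·δb)² = 19.4
δP = √(25.1) = 5.01 mm
P = 245 mm, so δP/P = 5.01/245 = 0.0204.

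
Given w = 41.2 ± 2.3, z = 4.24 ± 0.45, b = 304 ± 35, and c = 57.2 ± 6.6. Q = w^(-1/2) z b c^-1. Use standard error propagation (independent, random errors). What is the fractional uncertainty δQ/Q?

0.196

Each factor contributes (exponent × relative error)² to (δQ/Q)²:
  (−½·δw/w)² = (-0.5×0.0558)² = 0.000779;  (1·δz/z)² = (1×0.106)² = 0.0113;  (1·δb/b)² = (1×0.115)² = 0.0133;  (-1·δc/c)² = (-1×0.115)² = 0.0133
δQ/Q = √(0.0386) = 0.196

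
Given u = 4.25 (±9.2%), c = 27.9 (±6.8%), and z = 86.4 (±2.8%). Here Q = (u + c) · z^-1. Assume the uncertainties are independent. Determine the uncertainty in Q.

0.0247

Let w = u + c = 32.1. δw = √(δu² + δc²) = √(0.153 + 3.60) = 1.94, so δw/w = 0.0603.
Q is then a monomial in w, z:
δQ/Q = √((δw/w)² + (-1·δz/z)²) = √(0.00363 + 0.000784) = 0.0664
Q = 0.372, so δQ = 0.0664 × 0.372 = 0.0247.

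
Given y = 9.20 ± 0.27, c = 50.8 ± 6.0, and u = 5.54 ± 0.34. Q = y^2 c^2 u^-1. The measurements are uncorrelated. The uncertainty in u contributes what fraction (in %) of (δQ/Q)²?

(δQ/Q)² = (2·δy/y)² + (2·δc/c)² + (-1·δu/u)²
  y term: (2×0.0293)² = 0.00345
  c term: (2×0.118)² = 0.0558
  u term: (-1×0.0614)² = 0.00377
Total = 0.0630. Share from u = 0.00377/0.0630 = 0.0598.

5.98%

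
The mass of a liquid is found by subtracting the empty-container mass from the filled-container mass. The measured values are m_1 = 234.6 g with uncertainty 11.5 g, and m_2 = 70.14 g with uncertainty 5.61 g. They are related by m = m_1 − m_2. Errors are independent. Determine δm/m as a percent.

7.78%

Absolute uncertainties add in quadrature for a linear combination:
  (δm_1)² = 132;  (δm_2)² = 31.5
δm = √(164) = 12.8 g
m = 164.5 g, so δm/m = 12.8/164.5 = 0.0778.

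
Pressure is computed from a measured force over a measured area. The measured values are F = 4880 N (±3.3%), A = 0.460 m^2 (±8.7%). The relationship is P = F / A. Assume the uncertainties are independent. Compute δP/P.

0.0930

Products/powers → add relative errors in quadrature, weighted by exponent:
  (1·δF/F)² = (1×0.0330)² = 0.00109;  (-1·δA/A)² = (-1×0.0870)² = 0.00757
δP/P = √(0.00866) = 0.0930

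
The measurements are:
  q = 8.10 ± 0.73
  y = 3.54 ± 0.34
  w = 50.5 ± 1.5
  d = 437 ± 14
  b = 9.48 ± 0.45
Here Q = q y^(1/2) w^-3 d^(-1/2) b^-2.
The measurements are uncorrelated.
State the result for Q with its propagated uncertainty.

(6.30 ± 1.05) × 10^-8

Q is a product of powers, so relative uncertainties combine in quadrature:
  (1·δq/q)² = (1×0.0901)² = 0.00812;  (½·δy/y)² = (0.5×0.0960)² = 0.00231;  (-3·δw/w)² = (-3×0.0297)² = 0.00794;  (−½·δd/d)² = (-0.5×0.0320)² = 0.000257;  (-2·δb/b)² = (-2×0.0475)² = 0.00901
δQ/Q = √(0.0276) = 0.166
Q = 6.3e-08, so δQ = 0.166 × 6.3e-08 = 1.05e-08.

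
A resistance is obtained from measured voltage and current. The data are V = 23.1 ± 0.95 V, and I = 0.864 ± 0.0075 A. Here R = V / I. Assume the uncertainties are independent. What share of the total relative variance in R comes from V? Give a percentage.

95.7%

(δR/R)² = (1·δV/V)² + (-1·δI/I)²
  V term: (1×0.0411)² = 0.00169
  I term: (-1×0.00868)² = 7.54e-05
Total = 0.00177. Share from V = 0.00169/0.00177 = 0.957.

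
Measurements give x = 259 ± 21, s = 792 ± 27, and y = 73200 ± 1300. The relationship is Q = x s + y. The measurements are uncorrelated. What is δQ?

Let p = x·s = 2.05e+05. δp/p = √((1·δx/x)² + (1·δs/s)²) = √(0.00657 + 0.00116) = 0.0880, so δp = 18000.
Q = p + y: δQ = √(δp² + δy²) = √(3.26e+08 + 1.69e+06) = 18100

18100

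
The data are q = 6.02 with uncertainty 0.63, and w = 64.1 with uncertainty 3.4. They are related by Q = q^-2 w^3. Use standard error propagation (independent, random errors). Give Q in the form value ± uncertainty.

Each factor contributes (exponent × relative error)² to (δQ/Q)²:
  (-2·δq/q)² = (-2×0.105)² = 0.0438;  (3·δw/w)² = (3×0.0530)² = 0.0253
δQ/Q = √(0.0691) = 0.263
Q = 7270, so δQ = 0.263 × 7270 = 1910.

7270 ± 1910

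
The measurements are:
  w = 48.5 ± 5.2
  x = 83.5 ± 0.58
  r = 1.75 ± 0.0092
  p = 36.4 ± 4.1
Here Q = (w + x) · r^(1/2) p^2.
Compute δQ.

Let u = w + x = 132. δu = √(δw² + δx²) = √(27.0 + 0.336) = 5.23, so δu/u = 0.0396.
Q is then a monomial in u, r, p:
δQ/Q = √((δu/u)² + (½·δr/r)² + (2·δp/p)²) = √(0.00157 + 6.91e-06 + 0.0507) = 0.229
Q = 2.31e+05, so δQ = 0.229 × 2.31e+05 = 52900.

52900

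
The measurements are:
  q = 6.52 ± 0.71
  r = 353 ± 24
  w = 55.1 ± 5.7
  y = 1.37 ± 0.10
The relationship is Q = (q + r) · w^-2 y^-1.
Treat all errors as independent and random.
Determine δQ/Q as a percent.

22.9%

Let u = q + r = 360. δu = √(δq² + δr²) = √(0.504 + 576) = 24.0, so δu/u = 0.0668.
Q is then a monomial in u, w, y:
δQ/Q = √((δu/u)² + (-2·δw/w)² + (-1·δy/y)²) = √(0.00446 + 0.0428 + 0.00533) = 0.229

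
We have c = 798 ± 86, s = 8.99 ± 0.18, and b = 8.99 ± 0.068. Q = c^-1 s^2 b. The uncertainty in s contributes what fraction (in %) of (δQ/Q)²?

12.1%

(δQ/Q)² = (-1·δc/c)² + (2·δs/s)² + (1·δb/b)²
  c term: (-1×0.108)² = 0.0116
  s term: (2×0.0200)² = 0.00160
  b term: (1×0.00756)² = 5.72e-05
Total = 0.0133. Share from s = 0.00160/0.0133 = 0.121.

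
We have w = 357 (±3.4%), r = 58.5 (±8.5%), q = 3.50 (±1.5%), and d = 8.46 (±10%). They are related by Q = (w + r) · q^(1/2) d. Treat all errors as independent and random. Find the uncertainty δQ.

Let u = w + r = 416. δu = √(δw² + δr²) = √(147 + 24.7) = 13.1, so δu/u = 0.0316.
Q is then a monomial in u, q, d:
δQ/Q = √((δu/u)² + (½·δq/q)² + (1·δd/d)²) = √(0.000997 + 5.62e-05 + 0.0100) = 0.105
Q = 6580, so δQ = 0.105 × 6580 = 691.

691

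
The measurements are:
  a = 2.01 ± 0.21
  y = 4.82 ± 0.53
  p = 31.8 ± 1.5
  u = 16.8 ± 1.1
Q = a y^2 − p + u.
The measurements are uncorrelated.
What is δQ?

Let w = a·y^2 = 46.7. δw/w = √((1·δa/a)² + (2·δy/y)²) = √(0.0109 + 0.0484) = 0.243, so δw = 11.4.
Q = w − p + u: δQ = √(δw² + δp² + δu²) = √(129 + 2.25 + 1.21) = 11.5

11.5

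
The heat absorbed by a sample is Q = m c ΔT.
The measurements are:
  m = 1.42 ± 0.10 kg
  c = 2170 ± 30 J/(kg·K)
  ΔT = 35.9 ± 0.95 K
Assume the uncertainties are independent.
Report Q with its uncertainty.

Q is a product of powers, so relative uncertainties combine in quadrature:
  (1·δm/m)² = (1×0.0704)² = 0.00496;  (1·δc/c)² = (1×0.0138)² = 0.000191;  (1·δΔT/ΔT)² = (1×0.0265)² = 0.000700
δQ/Q = √(0.00585) = 0.0765
Q = 1.11e+05 J, so δQ = 0.0765 × 1.11e+05 = 8460 J.

(1.11 ± 0.0846) × 10^5 J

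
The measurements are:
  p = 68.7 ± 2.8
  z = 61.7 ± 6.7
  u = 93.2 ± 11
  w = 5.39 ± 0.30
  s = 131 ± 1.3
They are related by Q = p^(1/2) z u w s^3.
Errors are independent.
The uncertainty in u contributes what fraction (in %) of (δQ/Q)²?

46.2%

(δQ/Q)² = (½·δp/p)² + (1·δz/z)² + (1·δu/u)² + (1·δw/w)² + (3·δs/s)²
  p term: (0.5×0.0408)² = 0.000415
  z term: (1×0.109)² = 0.0118
  u term: (1×0.118)² = 0.0139
  w term: (1×0.0557)² = 0.00310
  s term: (3×0.00992)² = 0.000886
Total = 0.0301. Share from u = 0.0139/0.0301 = 0.462.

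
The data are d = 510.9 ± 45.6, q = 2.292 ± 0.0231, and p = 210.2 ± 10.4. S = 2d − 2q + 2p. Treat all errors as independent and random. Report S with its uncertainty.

1438 ± 93.5

For a sum/difference, combine absolute errors in quadrature:
  (2·δd)² = 8320;  (2·δq)² = 0.00213;  (2·δp)² = 433
δS = √(8750) = 93.5
S = 1438.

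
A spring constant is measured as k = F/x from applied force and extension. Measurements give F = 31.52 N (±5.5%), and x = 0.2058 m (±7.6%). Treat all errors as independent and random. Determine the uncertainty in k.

k is a product of powers, so relative uncertainties combine in quadrature:
  (1·δF/F)² = (1×0.0550)² = 0.00302;  (-1·δx/x)² = (-1×0.0760)² = 0.00578
δk/k = √(0.00880) = 0.0938
k = 153.2 N/m, so δk = 0.0938 × 153.2 = 14.4 N/m.

14.4 N/m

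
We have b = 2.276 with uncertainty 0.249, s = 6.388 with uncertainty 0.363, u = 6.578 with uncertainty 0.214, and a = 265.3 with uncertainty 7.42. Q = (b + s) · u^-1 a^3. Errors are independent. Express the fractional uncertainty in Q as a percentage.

10.3%

Let w = b + s = 8.664. δw = √(δb² + δs²) = √(0.0620 + 0.132) = 0.440, so δw/w = 0.0508.
Q is then a monomial in w, u, a:
δQ/Q = √((δw/w)² + (-1·δu/u)² + (3·δa/a)²) = √(0.00258 + 0.00106 + 0.00704) = 0.103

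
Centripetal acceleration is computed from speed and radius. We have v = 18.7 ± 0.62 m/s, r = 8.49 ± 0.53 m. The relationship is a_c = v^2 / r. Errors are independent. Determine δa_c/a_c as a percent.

Since a_c is a product/quotient, work with relative uncertainties:
  (2·δv/v)² = (2×0.0332)² = 0.00440;  (-1·δr/r)² = (-1×0.0624)² = 0.00390
δa_c/a_c = √(0.00829) = 0.0911

9.11%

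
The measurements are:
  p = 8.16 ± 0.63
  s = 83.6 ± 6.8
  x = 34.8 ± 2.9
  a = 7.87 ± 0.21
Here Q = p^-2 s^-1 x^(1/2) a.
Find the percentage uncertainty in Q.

18.1%

Products/powers → add relative errors in quadrature, weighted by exponent:
  (-2·δp/p)² = (-2×0.0772)² = 0.0238;  (-1·δs/s)² = (-1×0.0813)² = 0.00662;  (½·δx/x)² = (0.5×0.0833)² = 0.00174;  (1·δa/a)² = (1×0.0267)² = 0.000712
δQ/Q = √(0.0329) = 0.181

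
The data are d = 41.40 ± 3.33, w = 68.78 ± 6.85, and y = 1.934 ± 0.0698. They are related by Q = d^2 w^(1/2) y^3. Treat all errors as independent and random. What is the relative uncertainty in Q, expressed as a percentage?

Q is a product of powers, so relative uncertainties combine in quadrature:
  (2·δd/d)² = (2×0.0804)² = 0.0259;  (½·δw/w)² = (0.5×0.0996)² = 0.00248;  (3·δy/y)² = (3×0.0361)² = 0.0117
δQ/Q = √(0.0401) = 0.200

20.0%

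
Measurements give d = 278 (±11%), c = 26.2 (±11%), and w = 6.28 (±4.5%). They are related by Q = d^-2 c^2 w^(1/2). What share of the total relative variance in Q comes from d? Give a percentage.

(δQ/Q)² = (-2·δd/d)² + (2·δc/c)² + (½·δw/w)²
  d term: (-2×0.110)² = 0.0484
  c term: (2×0.110)² = 0.0484
  w term: (0.5×0.0450)² = 0.000506
Total = 0.0973. Share from d = 0.0484/0.0973 = 0.497.

49.7%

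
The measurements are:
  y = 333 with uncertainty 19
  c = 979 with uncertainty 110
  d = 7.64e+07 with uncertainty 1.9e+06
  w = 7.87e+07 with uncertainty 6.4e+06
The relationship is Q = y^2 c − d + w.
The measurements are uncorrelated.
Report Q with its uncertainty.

Let p = y^2·c = 1.09e+08. δp/p = √((2·δy/y)² + (1·δc/c)²) = √(0.0130 + 0.0126) = 0.160, so δp = 1.74e+07.
Q = p − d + w: δQ = √(δp² + δd² + δw²) = √(3.02e+14 + 3.61e+12 + 4.1e+13) = 1.86e+07
Q = 1.11e+08.

(1.11 ± 0.186) × 10^8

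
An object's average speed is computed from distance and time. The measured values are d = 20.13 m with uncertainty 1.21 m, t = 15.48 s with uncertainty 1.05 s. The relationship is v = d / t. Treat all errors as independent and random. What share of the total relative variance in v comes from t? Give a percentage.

(δv/v)² = (1·δd/d)² + (-1·δt/t)²
  d term: (1×0.0601)² = 0.00361
  t term: (-1×0.0678)² = 0.00460
Total = 0.00821. Share from t = 0.00460/0.00821 = 0.560.

56.0%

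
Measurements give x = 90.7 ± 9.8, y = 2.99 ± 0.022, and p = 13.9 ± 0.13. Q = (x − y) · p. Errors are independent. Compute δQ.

Let u = x − y = 87.7. δu = √(δx² + δy²) = √(96.0 + 0.000484) = 9.80, so δu/u = 0.112.
Q is then a monomial in u, p:
δQ/Q = √((δu/u)² + (1·δp/p)²) = √(0.0125 + 8.75e-05) = 0.112
Q = 1220, so δQ = 0.112 × 1220 = 137.

137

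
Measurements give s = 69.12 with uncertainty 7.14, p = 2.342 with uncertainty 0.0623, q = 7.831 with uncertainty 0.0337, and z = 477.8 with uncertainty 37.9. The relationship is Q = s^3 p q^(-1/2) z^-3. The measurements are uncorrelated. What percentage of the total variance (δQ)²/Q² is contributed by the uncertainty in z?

36.9%

(δQ/Q)² = (3·δs/s)² + (1·δp/p)² + (−½·δq/q)² + (-3·δz/z)²
  s term: (3×0.103)² = 0.0960
  p term: (1×0.0266)² = 0.000708
  q term: (-0.5×0.00430)² = 4.63e-06
  z term: (-3×0.0793)² = 0.0566
Total = 0.153. Share from z = 0.0566/0.153 = 0.369.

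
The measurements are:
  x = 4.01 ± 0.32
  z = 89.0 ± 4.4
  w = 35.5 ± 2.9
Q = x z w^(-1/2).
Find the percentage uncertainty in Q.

10.2%

Products/powers → add relative errors in quadrature, weighted by exponent:
  (1·δx/x)² = (1×0.0798)² = 0.00637;  (1·δz/z)² = (1×0.0494)² = 0.00244;  (−½·δw/w)² = (-0.5×0.0817)² = 0.00167
δQ/Q = √(0.0105) = 0.102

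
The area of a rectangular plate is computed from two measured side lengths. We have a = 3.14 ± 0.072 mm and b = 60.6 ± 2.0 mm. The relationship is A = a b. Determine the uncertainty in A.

7.65 mm^2

Since A is a product/quotient, work with relative uncertainties:
  (1·δa/a)² = (1×0.0229)² = 0.000526;  (1·δb/b)² = (1×0.0330)² = 0.00109
δA/A = √(0.00161) = 0.0402
A = 190 mm^2, so δA = 0.0402 × 190 = 7.65 mm^2.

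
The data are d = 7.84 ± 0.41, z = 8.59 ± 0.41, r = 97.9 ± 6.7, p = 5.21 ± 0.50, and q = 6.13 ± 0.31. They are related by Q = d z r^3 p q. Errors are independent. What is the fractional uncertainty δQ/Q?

0.243

Since Q is a product/quotient, work with relative uncertainties:
  (1·δd/d)² = (1×0.0523)² = 0.00273;  (1·δz/z)² = (1×0.0477)² = 0.00228;  (3·δr/r)² = (3×0.0684)² = 0.0422;  (1·δp/p)² = (1×0.0960)² = 0.00921;  (1·δq/q)² = (1×0.0506)² = 0.00256
δQ/Q = √(0.0589) = 0.243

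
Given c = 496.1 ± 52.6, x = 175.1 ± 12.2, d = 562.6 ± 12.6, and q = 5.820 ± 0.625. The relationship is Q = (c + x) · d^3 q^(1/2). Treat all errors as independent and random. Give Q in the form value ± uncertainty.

(2.883 ± 0.340) × 10^11

Let u = c + x = 671.2. δu = √(δc² + δx²) = √(2770 + 149) = 54.0, so δu/u = 0.0804.
Q is then a monomial in u, d, q:
δQ/Q = √((δu/u)² + (3·δd/d)² + (½·δq/q)²) = √(0.00647 + 0.00451 + 0.00288) = 0.118
Q = 2.883e+11, so δQ = 0.118 × 2.883e+11 = 3.4e+10.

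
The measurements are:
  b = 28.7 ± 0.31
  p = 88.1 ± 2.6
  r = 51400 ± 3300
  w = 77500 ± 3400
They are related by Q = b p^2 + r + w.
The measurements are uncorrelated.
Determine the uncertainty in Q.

Let h = b·p^2 = 2.23e+05. δh/h = √((1·δb/b)² + (2·δp/p)²) = √(0.000117 + 0.00348) = 0.0600, so δh = 13400.
Q = h + r + w: δQ = √(δh² + δr² + δw²) = √(1.79e+08 + 1.09e+07 + 1.16e+07) = 14200

14200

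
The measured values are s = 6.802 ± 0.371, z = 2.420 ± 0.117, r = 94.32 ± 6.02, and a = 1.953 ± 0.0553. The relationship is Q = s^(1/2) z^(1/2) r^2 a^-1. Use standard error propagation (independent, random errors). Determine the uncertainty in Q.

2510

Since Q is a product/quotient, work with relative uncertainties:
  (½·δs/s)² = (0.5×0.0545)² = 0.000744;  (½·δz/z)² = (0.5×0.0483)² = 0.000584;  (2·δr/r)² = (2×0.0638)² = 0.0163;  (-1·δa/a)² = (-1×0.0283)² = 0.000802
δQ/Q = √(0.0184) = 0.136
Q = 18480, so δQ = 0.136 × 18480 = 2510.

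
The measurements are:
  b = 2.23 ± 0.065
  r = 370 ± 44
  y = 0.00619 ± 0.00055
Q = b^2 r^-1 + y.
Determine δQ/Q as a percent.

Let p = b^2·r^-1 = 0.0134. δp/p = √((2·δb/b)² + (-1·δr/r)²) = √(0.00340 + 0.0141) = 0.132, so δp = 0.00178.
Q = p + y: δQ = √(δp² + δy²) = √(3.17e-06 + 3.03e-07) = 0.00186
Q = 0.0196, so δQ/Q = 0.00186/0.0196 = 0.0949.

9.49%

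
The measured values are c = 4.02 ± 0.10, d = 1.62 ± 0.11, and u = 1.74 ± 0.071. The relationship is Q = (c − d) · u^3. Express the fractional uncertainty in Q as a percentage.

Let w = c − d = 2.40. δw = √(δc² + δd²) = √(0.0100 + 0.0121) = 0.149, so δw/w = 0.0619.
Q is then a monomial in w, u:
δQ/Q = √((δw/w)² + (3·δu/u)²) = √(0.00384 + 0.0150) = 0.137

13.7%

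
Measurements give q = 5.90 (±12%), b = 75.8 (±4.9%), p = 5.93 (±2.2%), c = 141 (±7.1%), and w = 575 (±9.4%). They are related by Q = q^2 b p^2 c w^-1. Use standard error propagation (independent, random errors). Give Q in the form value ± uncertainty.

22800 ± 6260

Relative error in a monomial: (δQ/Q)² = Σ (nᵢ · δxᵢ/xᵢ)².
  (2·δq/q)² = (2×0.120)² = 0.0576;  (1·δb/b)² = (1×0.0490)² = 0.00240;  (2·δp/p)² = (2×0.0220)² = 0.00194;  (1·δc/c)² = (1×0.0710)² = 0.00504;  (-1·δw/w)² = (-1×0.0940)² = 0.00884
δQ/Q = √(0.0758) = 0.275
Q = 22800, so δQ = 0.275 × 22800 = 6260.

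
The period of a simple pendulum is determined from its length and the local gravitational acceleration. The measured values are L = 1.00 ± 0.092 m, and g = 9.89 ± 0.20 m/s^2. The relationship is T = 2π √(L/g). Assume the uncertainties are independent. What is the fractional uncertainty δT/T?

For a monomial T ∝ L^(1/2), g^(-1/2), fractional errors add in quadrature:
  (½·δL/L)² = (0.5×0.0920)² = 0.00212;  (−½·δg/g)² = (-0.5×0.0202)² = 0.000102
δT/T = √(0.00222) = 0.0471

0.0471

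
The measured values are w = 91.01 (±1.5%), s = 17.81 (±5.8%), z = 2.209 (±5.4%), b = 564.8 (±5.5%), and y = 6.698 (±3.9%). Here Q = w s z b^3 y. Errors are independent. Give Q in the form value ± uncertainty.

Each factor contributes (exponent × relative error)² to (δQ/Q)²:
  (1·δw/w)² = (1×0.0150)² = 0.000225;  (1·δs/s)² = (1×0.0580)² = 0.00336;  (1·δz/z)² = (1×0.0540)² = 0.00292;  (3·δb/b)² = (3×0.0550)² = 0.0272;  (1·δy/y)² = (1×0.0390)² = 0.00152
δQ/Q = √(0.0353) = 0.188
Q = 4.321e+12, so δQ = 0.188 × 4.321e+12 = 8.11e+11.

(4.321 ± 0.811) × 10^12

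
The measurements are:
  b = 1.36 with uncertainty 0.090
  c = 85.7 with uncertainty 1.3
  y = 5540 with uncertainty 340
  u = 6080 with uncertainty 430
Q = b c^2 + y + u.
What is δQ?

911

Let p = b·c^2 = 9990. δp/p = √((1·δb/b)² + (2·δc/c)²) = √(0.00438 + 0.000920) = 0.0728, so δp = 727.
Q = p + y + u: δQ = √(δp² + δy² + δu²) = √(5.29e+05 + 1.16e+05 + 1.85e+05) = 911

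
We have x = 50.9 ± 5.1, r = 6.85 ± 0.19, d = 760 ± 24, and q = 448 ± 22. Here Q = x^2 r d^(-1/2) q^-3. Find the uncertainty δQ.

1.8e-06

Since Q is a product/quotient, work with relative uncertainties:
  (2·δx/x)² = (2×0.100)² = 0.0402;  (1·δr/r)² = (1×0.0277)² = 0.000769;  (−½·δd/d)² = (-0.5×0.0316)² = 0.000249;  (-3·δq/q)² = (-3×0.0491)² = 0.0217
δQ/Q = √(0.0629) = 0.251
Q = 7.16e-06, so δQ = 0.251 × 7.16e-06 = 1.8e-06.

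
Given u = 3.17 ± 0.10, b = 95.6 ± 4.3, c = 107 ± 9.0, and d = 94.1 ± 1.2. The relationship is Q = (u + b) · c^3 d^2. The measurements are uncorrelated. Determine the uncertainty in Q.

2.76e+11

Let w = u + b = 98.8. δw = √(δu² + δb²) = √(0.0100 + 18.5) = 4.30, so δw/w = 0.0435.
Q is then a monomial in w, c, d:
δQ/Q = √((δw/w)² + (3·δc/c)² + (2·δd/d)²) = √(0.00190 + 0.0637 + 0.000650) = 0.257
Q = 1.07e+12, so δQ = 0.257 × 1.07e+12 = 2.76e+11.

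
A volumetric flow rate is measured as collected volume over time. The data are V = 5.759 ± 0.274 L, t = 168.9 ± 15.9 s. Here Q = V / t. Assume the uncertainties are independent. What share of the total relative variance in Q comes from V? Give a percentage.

20.3%

(δQ/Q)² = (1·δV/V)² + (-1·δt/t)²
  V term: (1×0.0476)² = 0.00226
  t term: (-1×0.0941)² = 0.00886
Total = 0.0111. Share from V = 0.00226/0.0111 = 0.203.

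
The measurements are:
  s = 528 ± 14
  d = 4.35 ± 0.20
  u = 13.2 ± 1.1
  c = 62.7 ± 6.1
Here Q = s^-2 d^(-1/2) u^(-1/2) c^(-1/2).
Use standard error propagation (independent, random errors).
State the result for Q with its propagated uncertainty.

Each factor contributes (exponent × relative error)² to (δQ/Q)²:
  (-2·δs/s)² = (-2×0.0265)² = 0.00281;  (−½·δd/d)² = (-0.5×0.0460)² = 0.000528;  (−½·δu/u)² = (-0.5×0.0833)² = 0.00174;  (−½·δc/c)² = (-0.5×0.0973)² = 0.00237
δQ/Q = √(0.00744) = 0.0863
Q = 5.98e-08, so δQ = 0.0863 × 5.98e-08 = 5.16e-09.

(5.98 ± 0.516) × 10^-8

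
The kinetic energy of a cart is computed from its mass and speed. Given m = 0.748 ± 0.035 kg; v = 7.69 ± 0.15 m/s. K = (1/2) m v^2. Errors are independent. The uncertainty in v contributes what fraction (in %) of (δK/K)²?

41.0%

(δK/K)² = (1·δm/m)² + (2·δv/v)²
  m term: (1×0.0468)² = 0.00219
  v term: (2×0.0195)² = 0.00152
Total = 0.00371. Share from v = 0.00152/0.00371 = 0.410.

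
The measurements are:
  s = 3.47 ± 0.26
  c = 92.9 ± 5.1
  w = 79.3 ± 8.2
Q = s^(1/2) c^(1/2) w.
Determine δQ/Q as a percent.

11.3%

Since Q is a product/quotient, work with relative uncertainties:
  (½·δs/s)² = (0.5×0.0749)² = 0.00140;  (½·δc/c)² = (0.5×0.0549)² = 0.000753;  (1·δw/w)² = (1×0.103)² = 0.0107
δQ/Q = √(0.0128) = 0.113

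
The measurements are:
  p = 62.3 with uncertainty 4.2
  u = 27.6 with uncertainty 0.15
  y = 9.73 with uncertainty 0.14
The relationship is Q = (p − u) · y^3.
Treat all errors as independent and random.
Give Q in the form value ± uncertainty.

32000 ± 4110

Let w = p − u = 34.7. δw = √(δp² + δu²) = √(17.6 + 0.0225) = 4.20, so δw/w = 0.121.
Q is then a monomial in w, y:
δQ/Q = √((δw/w)² + (3·δy/y)²) = √(0.0147 + 0.00186) = 0.129
Q = 32000, so δQ = 0.129 × 32000 = 4110.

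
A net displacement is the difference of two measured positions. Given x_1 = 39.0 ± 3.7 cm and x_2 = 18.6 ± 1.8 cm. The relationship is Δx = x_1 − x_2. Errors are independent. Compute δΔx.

4.11 cm

Each term contributes (cᵢ δxᵢ)² to (δΔx)²:
  (δx_1)² = 13.7;  (δx_2)² = 3.24
δΔx = √(16.9) = 4.11 cm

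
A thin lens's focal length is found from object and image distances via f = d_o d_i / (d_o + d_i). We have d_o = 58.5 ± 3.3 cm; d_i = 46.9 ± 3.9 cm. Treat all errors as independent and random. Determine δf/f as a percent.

∂f/∂d_o = (d_i/(d_o+d_i))² = 0.198;  ∂f/∂d_i = (d_o/(d_o+d_i))² = 0.308
δf = √((∂f/∂d_o · δd_o)² + (∂f/∂d_i · δd_i)²) = √(0.427 + 1.44) = 1.37 cm
f = 26.0 cm, so δf/f = 1.37/26.0 = 0.0525.

5.25%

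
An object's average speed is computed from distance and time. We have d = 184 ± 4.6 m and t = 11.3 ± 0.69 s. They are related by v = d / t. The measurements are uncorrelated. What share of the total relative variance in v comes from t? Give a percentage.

85.6%

(δv/v)² = (1·δd/d)² + (-1·δt/t)²
  d term: (1×0.0250)² = 0.000625
  t term: (-1×0.0611)² = 0.00373
Total = 0.00435. Share from t = 0.00373/0.00435 = 0.856.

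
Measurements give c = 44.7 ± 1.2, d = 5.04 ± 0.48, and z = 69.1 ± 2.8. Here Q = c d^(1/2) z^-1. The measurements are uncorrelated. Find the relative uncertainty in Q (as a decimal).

Q is a product of powers, so relative uncertainties combine in quadrature:
  (1·δc/c)² = (1×0.0268)² = 0.000721;  (½·δd/d)² = (0.5×0.0952)² = 0.00227;  (-1·δz/z)² = (-1×0.0405)² = 0.00164
δQ/Q = √(0.00463) = 0.0680

0.0680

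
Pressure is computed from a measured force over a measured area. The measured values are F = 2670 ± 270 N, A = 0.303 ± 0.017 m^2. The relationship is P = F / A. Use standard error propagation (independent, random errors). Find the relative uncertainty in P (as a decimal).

0.116

Relative error in a monomial: (δP/P)² = Σ (nᵢ · δxᵢ/xᵢ)².
  (1·δF/F)² = (1×0.101)² = 0.0102;  (-1·δA/A)² = (-1×0.0561)² = 0.00315
δP/P = √(0.0134) = 0.116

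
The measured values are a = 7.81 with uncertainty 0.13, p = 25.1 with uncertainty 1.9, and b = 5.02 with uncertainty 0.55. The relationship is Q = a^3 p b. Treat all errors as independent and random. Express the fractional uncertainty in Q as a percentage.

Relative error in a monomial: (δQ/Q)² = Σ (nᵢ · δxᵢ/xᵢ)².
  (3·δa/a)² = (3×0.0166)² = 0.00249;  (1·δp/p)² = (1×0.0757)² = 0.00573;  (1·δb/b)² = (1×0.110)² = 0.0120
δQ/Q = √(0.0202) = 0.142

14.2%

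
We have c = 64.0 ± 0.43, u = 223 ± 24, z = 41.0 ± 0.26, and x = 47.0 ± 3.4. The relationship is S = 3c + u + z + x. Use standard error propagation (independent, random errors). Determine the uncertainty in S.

24.3

Absolute uncertainties add in quadrature for a linear combination:
  (3·δc)² = 1.66;  (δu)² = 576;  (δz)² = 0.0676;  (δx)² = 11.6
δS = √(589) = 24.3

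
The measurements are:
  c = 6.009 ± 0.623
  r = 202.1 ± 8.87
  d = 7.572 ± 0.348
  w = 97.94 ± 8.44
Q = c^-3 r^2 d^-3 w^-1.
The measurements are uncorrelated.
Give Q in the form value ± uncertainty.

Since Q is a product/quotient, work with relative uncertainties:
  (-3·δc/c)² = (-3×0.104)² = 0.0967;  (2·δr/r)² = (2×0.0439)² = 0.00771;  (-3·δd/d)² = (-3×0.0460)² = 0.0190;  (-1·δw/w)² = (-1×0.0862)² = 0.00743
δQ/Q = √(0.131) = 0.362
Q = 0.004427, so δQ = 0.362 × 0.004427 = 0.00160.

0.004427 ± 0.00160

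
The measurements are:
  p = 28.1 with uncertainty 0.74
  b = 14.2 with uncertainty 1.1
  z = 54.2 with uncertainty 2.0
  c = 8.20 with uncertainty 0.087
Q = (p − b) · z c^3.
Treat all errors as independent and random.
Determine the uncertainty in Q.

Let u = p − b = 13.9. δu = √(δp² + δb²) = √(0.548 + 1.21) = 1.33, so δu/u = 0.0954.
Q is then a monomial in u, z, c:
δQ/Q = √((δu/u)² + (1·δz/z)² + (3·δc/c)²) = √(0.00910 + 0.00136 + 0.00101) = 0.107
Q = 4.15e+05, so δQ = 0.107 × 4.15e+05 = 44500.

44500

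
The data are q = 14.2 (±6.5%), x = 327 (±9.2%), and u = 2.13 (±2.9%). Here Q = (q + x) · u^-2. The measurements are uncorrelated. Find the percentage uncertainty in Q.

10.6%

Let w = q + x = 341. δw = √(δq² + δx²) = √(0.852 + 905) = 30.1, so δw/w = 0.0882.
Q is then a monomial in w, u:
δQ/Q = √((δw/w)² + (-2·δu/u)²) = √(0.00778 + 0.00336) = 0.106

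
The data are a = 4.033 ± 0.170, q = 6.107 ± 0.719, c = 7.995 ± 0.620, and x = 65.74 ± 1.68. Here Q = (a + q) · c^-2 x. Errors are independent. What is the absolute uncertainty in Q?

Let u = a + q = 10.14. δu = √(δa² + δq²) = √(0.0289 + 0.517) = 0.739, so δu/u = 0.0729.
Q is then a monomial in u, c, x:
δQ/Q = √((δu/u)² + (-2·δc/c)² + (1·δx/x)²) = √(0.00531 + 0.0241 + 0.000653) = 0.173
Q = 10.43, so δQ = 0.173 × 10.43 = 1.81.

1.81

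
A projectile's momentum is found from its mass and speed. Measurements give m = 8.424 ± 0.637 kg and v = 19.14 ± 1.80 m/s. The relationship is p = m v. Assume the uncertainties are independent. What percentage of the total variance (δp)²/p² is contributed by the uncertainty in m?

39.3%

(δp/p)² = (1·δm/m)² + (1·δv/v)²
  m term: (1×0.0756)² = 0.00572
  v term: (1×0.0940)² = 0.00884
Total = 0.0146. Share from m = 0.00572/0.0146 = 0.393.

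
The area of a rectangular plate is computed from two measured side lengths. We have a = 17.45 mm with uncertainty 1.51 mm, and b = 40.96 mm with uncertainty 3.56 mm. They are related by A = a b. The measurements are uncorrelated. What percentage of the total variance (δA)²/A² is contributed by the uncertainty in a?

(δA/A)² = (1·δa/a)² + (1·δb/b)²
  a term: (1×0.0865)² = 0.00749
  b term: (1×0.0869)² = 0.00755
Total = 0.0150. Share from a = 0.00749/0.0150 = 0.498.

49.8%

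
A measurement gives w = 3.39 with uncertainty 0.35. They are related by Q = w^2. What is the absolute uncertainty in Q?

For a monomial Q ∝ w^2, fractional errors add in quadrature:
  (2·δw/w)² = (2×0.103)² = 0.0426
δQ/Q = √(0.0426) = 0.206
Q = 11.5, so δQ = 0.206 × 11.5 = 2.37.

2.37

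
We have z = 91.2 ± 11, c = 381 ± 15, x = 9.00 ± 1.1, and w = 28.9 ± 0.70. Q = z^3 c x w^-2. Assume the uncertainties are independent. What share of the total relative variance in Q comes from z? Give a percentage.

87.4%

(δQ/Q)² = (3·δz/z)² + (1·δc/c)² + (1·δx/x)² + (-2·δw/w)²
  z term: (3×0.121)² = 0.131
  c term: (1×0.0394)² = 0.00155
  x term: (1×0.122)² = 0.0149
  w term: (-2×0.0242)² = 0.00235
Total = 0.150. Share from z = 0.131/0.150 = 0.874.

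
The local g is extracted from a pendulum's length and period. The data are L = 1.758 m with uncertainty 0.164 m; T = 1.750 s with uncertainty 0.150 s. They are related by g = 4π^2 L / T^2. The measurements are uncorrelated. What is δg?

4.42 m/s^2

For a monomial g ∝ L, T^-2, fractional errors add in quadrature:
  (1·δL/L)² = (1×0.0933)² = 0.00870;  (-2·δT/T)² = (-2×0.0857)² = 0.0294
δg/g = √(0.0381) = 0.195
g = 22.66 m/s^2, so δg = 0.195 × 22.66 = 4.42 m/s^2.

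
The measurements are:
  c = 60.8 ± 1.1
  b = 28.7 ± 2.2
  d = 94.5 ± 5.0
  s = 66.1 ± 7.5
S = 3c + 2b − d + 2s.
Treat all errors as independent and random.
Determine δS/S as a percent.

Each term contributes (cᵢ δxᵢ)² to (δS)²:
  (3·δc)² = 10.9;  (2·δb)² = 19.4;  (δd)² = 25.0;  (2·δs)² = 225
δS = √(280) = 16.7
S = 277, so δS/S = 16.7/277 = 0.0603.

6.03%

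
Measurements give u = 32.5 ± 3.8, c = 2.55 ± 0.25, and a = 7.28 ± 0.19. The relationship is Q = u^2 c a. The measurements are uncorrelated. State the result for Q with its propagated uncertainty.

Q is a product of powers, so relative uncertainties combine in quadrature:
  (2·δu/u)² = (2×0.117)² = 0.0547;  (1·δc/c)² = (1×0.0980)² = 0.00961;  (1·δa/a)² = (1×0.0261)² = 0.000681
δQ/Q = √(0.0650) = 0.255
Q = 19600, so δQ = 0.255 × 19600 = 5000.

19600 ± 5000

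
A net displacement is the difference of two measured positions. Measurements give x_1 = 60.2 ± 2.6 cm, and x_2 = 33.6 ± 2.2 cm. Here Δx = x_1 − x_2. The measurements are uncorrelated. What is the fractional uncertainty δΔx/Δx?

0.128

Δx is a linear combination, so absolute uncertainties add in quadrature:
  (δx_1)² = 6.76;  (δx_2)² = 4.84
δΔx = √(11.6) = 3.41 cm
Δx = 26.6 cm, so δΔx/Δx = 3.41/26.6 = 0.128.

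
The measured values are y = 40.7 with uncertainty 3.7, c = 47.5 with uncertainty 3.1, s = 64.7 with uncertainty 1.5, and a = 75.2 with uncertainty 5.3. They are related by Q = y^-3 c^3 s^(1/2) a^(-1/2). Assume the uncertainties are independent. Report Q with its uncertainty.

1.47 ± 0.498

For a monomial Q ∝ y^-3, c^3, s^(1/2), a^(-1/2), fractional errors add in quadrature:
  (-3·δy/y)² = (-3×0.0909)² = 0.0744;  (3·δc/c)² = (3×0.0653)² = 0.0383;  (½·δs/s)² = (0.5×0.0232)² = 0.000134;  (−½·δa/a)² = (-0.5×0.0705)² = 0.00124
δQ/Q = √(0.114) = 0.338
Q = 1.47, so δQ = 0.338 × 1.47 = 0.498.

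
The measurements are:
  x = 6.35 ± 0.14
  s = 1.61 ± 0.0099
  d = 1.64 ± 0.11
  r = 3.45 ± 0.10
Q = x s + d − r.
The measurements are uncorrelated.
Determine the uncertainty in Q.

0.277

Let p = x·s = 10.2. δp/p = √((1·δx/x)² + (1·δs/s)²) = √(0.000486 + 3.78e-05) = 0.0229, so δp = 0.234.
Q = p + d − r: δQ = √(δp² + δd² + δr²) = √(0.0548 + 0.0121 + 0.0100) = 0.277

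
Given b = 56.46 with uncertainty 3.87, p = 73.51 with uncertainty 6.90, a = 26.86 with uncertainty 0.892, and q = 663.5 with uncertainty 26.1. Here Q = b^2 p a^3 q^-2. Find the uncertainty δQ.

2160

For a monomial Q ∝ b^2, p, a^3, q^-2, fractional errors add in quadrature:
  (2·δb/b)² = (2×0.0685)² = 0.0188;  (1·δp/p)² = (1×0.0939)² = 0.00881;  (3·δa/a)² = (3×0.0332)² = 0.00993;  (-2·δq/q)² = (-2×0.0393)² = 0.00619
δQ/Q = √(0.0437) = 0.209
Q = 10310, so δQ = 0.209 × 10310 = 2160.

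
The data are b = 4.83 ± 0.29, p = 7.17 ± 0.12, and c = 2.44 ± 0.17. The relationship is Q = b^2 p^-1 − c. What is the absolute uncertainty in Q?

0.430

Let w = b^2·p^-1 = 3.25. δw/w = √((2·δb/b)² + (-1·δp/p)²) = √(0.0144 + 0.000280) = 0.121, so δw = 0.394.
Q = w − c: δQ = √(δw² + δc²) = √(0.156 + 0.0289) = 0.430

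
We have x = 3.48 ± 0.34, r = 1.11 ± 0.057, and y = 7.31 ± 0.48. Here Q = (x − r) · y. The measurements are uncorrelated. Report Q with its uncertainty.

17.3 ± 2.76

Let u = x − r = 2.37. δu = √(δx² + δr²) = √(0.116 + 0.00325) = 0.345, so δu/u = 0.145.
Q is then a monomial in u, y:
δQ/Q = √((δu/u)² + (1·δy/y)²) = √(0.0212 + 0.00431) = 0.160
Q = 17.3, so δQ = 0.160 × 17.3 = 2.76.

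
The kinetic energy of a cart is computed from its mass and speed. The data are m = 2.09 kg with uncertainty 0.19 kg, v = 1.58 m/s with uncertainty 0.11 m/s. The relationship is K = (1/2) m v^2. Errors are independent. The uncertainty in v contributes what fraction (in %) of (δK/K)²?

70.1%

(δK/K)² = (1·δm/m)² + (2·δv/v)²
  m term: (1×0.0909)² = 0.00826
  v term: (2×0.0696)² = 0.0194
Total = 0.0277. Share from v = 0.0194/0.0277 = 0.701.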